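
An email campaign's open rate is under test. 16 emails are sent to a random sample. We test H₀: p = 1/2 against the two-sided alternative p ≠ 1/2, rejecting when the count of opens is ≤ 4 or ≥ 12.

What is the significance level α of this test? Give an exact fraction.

2517/32768

α = P(S ≤ 4 or S ≥ 12 | p = 1/2), S ~ Binomial(16, 1/2).
Each tail has probability (1 + 16 + 120 + 560 + 1820)/65536; doubling gives α = 5034/65536 = 2517/32768.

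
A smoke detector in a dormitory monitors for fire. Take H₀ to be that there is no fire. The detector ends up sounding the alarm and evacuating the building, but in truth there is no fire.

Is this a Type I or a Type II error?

Type I error

'Sounding the alarm and evacuating the building' corresponds to rejecting H₀.
H₀ was rejected but H₀ is true — a Type I error (false positive).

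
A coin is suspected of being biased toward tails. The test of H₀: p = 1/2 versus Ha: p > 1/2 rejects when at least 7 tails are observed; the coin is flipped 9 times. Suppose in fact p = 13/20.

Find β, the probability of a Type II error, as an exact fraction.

β = P(fail to reject H₀ | Ha true) = P(K ≤ 6 | p = 13/20), K ~ Binomial(9, 13/20).
Equivalently, β = 1 − P(K ≥ 7) = 5301813769/8000000000.

5301813769/8000000000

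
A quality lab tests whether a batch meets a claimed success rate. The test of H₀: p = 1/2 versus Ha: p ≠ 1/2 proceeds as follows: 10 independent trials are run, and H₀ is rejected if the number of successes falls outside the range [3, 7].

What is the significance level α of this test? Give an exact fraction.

7/64

Under H₀, X ~ Binomial(10, 1/2); α is the probability of landing in either tail, P(X ≤ 2) + P(X ≥ 8).
The two tails are symmetric, so α = 2·(1 + 10 + 45)/2^10 = 112/1024 = 7/64.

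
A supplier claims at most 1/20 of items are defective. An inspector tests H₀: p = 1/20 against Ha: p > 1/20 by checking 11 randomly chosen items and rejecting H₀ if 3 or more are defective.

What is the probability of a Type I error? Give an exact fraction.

4992302221/327680000000

Under H₀, Y ~ Binomial(11, 1/20); the Type I error rate is P(Y ≥ 3).
α = 1 − P(Y ≤ 2) = 1 − 322687697779/327680000000 = 4992302221/327680000000.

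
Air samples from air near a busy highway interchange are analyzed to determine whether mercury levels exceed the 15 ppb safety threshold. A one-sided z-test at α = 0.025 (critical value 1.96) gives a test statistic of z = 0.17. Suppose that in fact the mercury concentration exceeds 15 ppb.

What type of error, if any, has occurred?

The conventional null hypothesis is that the mercury concentration is at or below 15 ppb (safe).
Since z = 0.17 ≤ z* = 1.96, H₀ is not rejected.
H₀ is false (actually the mercury concentration exceeds 15 ppb).
Failing to reject a false H₀ is a Type II error.

Type II error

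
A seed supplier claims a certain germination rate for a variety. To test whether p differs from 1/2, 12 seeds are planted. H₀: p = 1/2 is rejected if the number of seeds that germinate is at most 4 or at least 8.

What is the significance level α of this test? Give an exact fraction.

397/1024

The significance level is the null-hypothesis probability of the rejection region {≤4} ∪ {≥8}.
Each tail has probability (1 + 12 + 66 + 220 + 495)/4096; doubling gives α = 1588/4096 = 397/1024.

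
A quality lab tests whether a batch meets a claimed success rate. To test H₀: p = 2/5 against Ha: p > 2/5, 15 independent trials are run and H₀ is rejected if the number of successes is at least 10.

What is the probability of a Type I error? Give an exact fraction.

The Type I error probability is α = P(S ≥ 10) computed under H₀, where S ~ Binomial(15, 2/5).
Summing C(15,j)(2/5)^j(3/5)^{15−j} for j = 10,…,15 gives 1032510464/30517578125.

1032510464/30517578125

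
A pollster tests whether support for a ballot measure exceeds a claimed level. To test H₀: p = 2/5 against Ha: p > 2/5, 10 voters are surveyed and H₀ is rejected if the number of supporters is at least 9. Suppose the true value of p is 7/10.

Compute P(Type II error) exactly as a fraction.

Under the alternative p = 7/10, K ~ Binomial(10, 7/10); β is the probability the test does not reject, P(K < 9).
Equivalently, β = 1 − P(K ≥ 9) = 8506916541/10000000000.

8506916541/10000000000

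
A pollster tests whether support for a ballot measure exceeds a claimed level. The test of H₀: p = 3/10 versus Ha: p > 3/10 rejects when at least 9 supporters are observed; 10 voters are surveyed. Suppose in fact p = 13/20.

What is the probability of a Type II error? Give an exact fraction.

Under the alternative p = 13/20, K ~ Binomial(10, 13/20); β is the probability the test does not reject, P(K < 9).
Adding the binomial probabilities P(K=0)+…+P(K=8) at p = 13/20 gives 9359826552041/10240000000000.

9359826552041/10240000000000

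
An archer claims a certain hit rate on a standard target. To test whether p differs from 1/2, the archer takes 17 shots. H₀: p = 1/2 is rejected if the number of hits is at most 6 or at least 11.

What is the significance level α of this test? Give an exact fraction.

The significance level is the null-hypothesis probability of the rejection region {≤6} ∪ {≥11}.
By symmetry, α = 2·P(K ≤ 6) = 2·(1 + 17 + 136 + 680 + 2380 + 6188 + 12376)/131072 = 43556/131072 = 10889/32768.

10889/32768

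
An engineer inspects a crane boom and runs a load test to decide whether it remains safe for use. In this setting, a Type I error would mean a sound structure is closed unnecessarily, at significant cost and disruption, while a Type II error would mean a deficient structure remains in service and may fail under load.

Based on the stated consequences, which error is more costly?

The Type II consequence (a deficient structure remains in service and may fail under load) is more severe than the Type I consequence (a sound structure is closed unnecessarily, at significant cost and disruption).

Type II error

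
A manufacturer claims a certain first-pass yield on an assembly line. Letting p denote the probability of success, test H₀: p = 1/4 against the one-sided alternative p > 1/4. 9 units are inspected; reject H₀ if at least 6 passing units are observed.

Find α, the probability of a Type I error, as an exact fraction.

655/65536

Under H₀, X ~ Binomial(9, 1/4), and α = P(X ≥ 6).
Adding the binomial terms for j = 6 through 9 with p = 1/4 yields 655/65536.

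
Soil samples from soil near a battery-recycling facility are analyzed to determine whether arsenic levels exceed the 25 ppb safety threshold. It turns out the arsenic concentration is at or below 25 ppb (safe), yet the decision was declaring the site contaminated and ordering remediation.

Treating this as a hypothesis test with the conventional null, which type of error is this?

The null hypothesis here is that the arsenic concentration is at or below 25 ppb (safe).
'Declaring the site contaminated and ordering remediation' corresponds to rejecting H₀.
H₀ was rejected but H₀ is true — a Type I error (false positive).

Type I error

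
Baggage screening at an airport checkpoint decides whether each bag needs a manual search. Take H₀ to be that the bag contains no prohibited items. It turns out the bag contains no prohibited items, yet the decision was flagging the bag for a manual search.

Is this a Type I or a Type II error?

'Flagging the bag for a manual search' corresponds to rejecting H₀.
H₀ was rejected but H₀ is true — a Type I error (false positive).

Type I error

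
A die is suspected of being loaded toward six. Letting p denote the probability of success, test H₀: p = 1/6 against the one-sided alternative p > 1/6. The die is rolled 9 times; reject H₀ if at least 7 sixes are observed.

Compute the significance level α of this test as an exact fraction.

473/5038848

Under H₀, Y ~ Binomial(9, 1/6), and α = P(Y ≥ 7).
Adding the binomial terms for j = 7 through 9 with p = 1/6 yields 473/5038848.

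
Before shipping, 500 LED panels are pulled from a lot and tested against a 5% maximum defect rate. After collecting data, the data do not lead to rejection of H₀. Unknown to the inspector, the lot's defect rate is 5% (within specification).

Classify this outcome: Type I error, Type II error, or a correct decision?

No error (correct decision).

The conventional null hypothesis here is that the lot's defect rate is 5% (within specification).
The test retained a true H₀ — the decision matches the true state.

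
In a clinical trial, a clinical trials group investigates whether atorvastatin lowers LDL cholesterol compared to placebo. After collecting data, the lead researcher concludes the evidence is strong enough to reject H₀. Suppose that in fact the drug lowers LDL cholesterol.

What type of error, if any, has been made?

The conventional null hypothesis here is that the drug has no effect on LDL cholesterol.
The test rejected a false H₀ — the decision matches the true state.

No error (correct decision).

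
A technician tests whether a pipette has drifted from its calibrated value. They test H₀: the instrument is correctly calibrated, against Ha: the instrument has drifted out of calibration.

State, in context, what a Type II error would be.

A Type II error would mean concluding that the instrument is correctly calibrated (or at least failing to establish that the instrument has drifted out of calibration) when in fact the instrument has drifted out of calibration.

A Type II error is failing to reject H₀ when H₀ is false.
Here that means leaving the instrument in service when actually the instrument has drifted out of calibration.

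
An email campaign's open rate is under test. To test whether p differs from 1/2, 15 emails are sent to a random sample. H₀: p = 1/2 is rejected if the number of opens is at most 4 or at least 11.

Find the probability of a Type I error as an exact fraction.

1941/16384

α = P(X ≤ 4 or X ≥ 11 | p = 1/2), X ~ Binomial(15, 1/2).
Each tail has probability (1 + 15 + 105 + 455 + 1365)/32768; doubling gives α = 3882/32768 = 1941/16384.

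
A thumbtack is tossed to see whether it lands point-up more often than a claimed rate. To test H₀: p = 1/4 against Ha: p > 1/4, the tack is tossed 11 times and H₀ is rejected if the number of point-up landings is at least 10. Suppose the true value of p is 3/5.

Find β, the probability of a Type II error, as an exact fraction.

β = P(fail to reject H₀ | Ha true) = P(S ≤ 9 | p = 3/5), S ~ Binomial(11, 3/5).
Summing C(11,j)·(3/5)^j·(2/5)^{11-j} for j = 0..9 gives 1894076/1953125.

1894076/1953125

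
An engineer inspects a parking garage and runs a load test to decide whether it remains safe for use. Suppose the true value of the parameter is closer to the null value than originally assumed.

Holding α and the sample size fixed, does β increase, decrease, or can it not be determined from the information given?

It increases.

A smaller departure from H₀ means the test statistic under Ha is distributed closer to where it would be under H₀; rejection becomes less likely.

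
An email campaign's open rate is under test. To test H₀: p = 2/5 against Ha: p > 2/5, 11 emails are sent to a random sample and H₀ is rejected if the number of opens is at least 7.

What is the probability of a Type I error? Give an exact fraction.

α = P(reject H₀ | H₀ true) = P(X ≥ 7 | p = 2/5), with X ~ Binomial(11, 2/5).
Summing C(11,j)(2/5)^j(3/5)^{11−j} for j = 7,…,11 gives 194048/1953125.

194048/1953125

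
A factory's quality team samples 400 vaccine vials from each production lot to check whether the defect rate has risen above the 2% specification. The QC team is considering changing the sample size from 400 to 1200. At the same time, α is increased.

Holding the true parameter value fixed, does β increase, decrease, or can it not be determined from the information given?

It decreases.

Increasing n separates the H₀ and Ha sampling distributions, so under Ha fewer outcomes land in the acceptance region. Relaxing α lowers the evidence threshold; under Ha, outcomes that previously fell short now trigger rejection. Both changes push β in the same direction.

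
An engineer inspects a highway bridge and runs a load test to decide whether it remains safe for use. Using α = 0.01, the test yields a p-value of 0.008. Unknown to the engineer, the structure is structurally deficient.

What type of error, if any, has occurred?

No error (correct decision).

The conventional null hypothesis is that the structure meets the required load capacity (safe).
Since p = 0.008 < α = 0.01, H₀ is rejected.
H₀ is false (actually the structure is structurally deficient).
The decision matches the true state — no error.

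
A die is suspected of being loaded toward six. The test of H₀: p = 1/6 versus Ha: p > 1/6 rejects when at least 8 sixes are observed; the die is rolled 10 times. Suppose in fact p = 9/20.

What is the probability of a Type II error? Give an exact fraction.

2489876891491/2560000000000

A Type II error is failing to reject when Ha holds: with p = 9/20, β = P(X ≤ 7).
Adding the binomial probabilities P(X=0)+…+P(X=7) at p = 9/20 gives 2489876891491/2560000000000.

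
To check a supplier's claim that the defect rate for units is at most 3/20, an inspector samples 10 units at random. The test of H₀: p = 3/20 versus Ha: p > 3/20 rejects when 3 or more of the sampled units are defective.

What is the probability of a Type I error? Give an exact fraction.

460297010259/2560000000000

α = P(reject H₀ | H₀ true) = P(X ≥ 3 | p = 3/20), X ~ Binomial(10, 3/20).
Via the complement, α = 1 − Σ_{j=0}^{2} C(10,j)(3/20)^j(17/20)^{10-j} = 460297010259/2560000000000.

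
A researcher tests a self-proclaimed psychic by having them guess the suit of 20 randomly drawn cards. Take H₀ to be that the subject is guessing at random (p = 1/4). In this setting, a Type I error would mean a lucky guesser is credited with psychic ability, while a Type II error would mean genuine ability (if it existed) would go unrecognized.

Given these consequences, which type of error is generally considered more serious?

Type I error

The Type I consequence (a lucky guesser is credited with psychic ability) is more severe than the Type II consequence (genuine ability (if it existed) would go unrecognized).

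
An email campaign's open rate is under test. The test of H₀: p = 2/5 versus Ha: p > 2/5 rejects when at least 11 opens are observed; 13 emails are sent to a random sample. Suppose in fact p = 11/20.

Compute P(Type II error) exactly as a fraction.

39857841016429707/40960000000000000

A Type II error is failing to reject when Ha holds: with p = 11/20, β = P(S ≤ 10).
Equivalently, β = 1 − P(S ≥ 11) = 39857841016429707/40960000000000000.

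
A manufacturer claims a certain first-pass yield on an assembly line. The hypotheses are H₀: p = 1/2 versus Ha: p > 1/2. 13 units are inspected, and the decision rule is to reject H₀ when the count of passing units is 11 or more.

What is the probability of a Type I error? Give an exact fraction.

23/2048

The Type I error probability is α = P(X ≥ 11) computed under H₀, where X ~ Binomial(13, 1/2).
P(X ≥ 11) = [C(13,11) + C(13,12) + C(13,13)] / 2^13 = (78 + 13 + 1) / 8192 = 92/8192 = 23/2048.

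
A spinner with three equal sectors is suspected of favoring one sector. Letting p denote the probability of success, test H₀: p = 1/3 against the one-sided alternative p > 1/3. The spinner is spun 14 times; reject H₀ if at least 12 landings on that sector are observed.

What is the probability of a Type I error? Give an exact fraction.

131/1594323

The Type I error probability is α = P(Y ≥ 12) computed under H₀, where Y ~ Binomial(14, 1/3).
P(Y ≥ 12) = Σ_{j=12}^{14} C(14,j)·(1/3)^j·(2/3)^{14-j} = 131/1594323.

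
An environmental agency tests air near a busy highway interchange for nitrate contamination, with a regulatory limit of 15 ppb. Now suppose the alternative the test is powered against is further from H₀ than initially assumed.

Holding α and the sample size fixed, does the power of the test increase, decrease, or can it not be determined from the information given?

It increases.

A larger true effect moves the Ha sampling distribution further from the H₀ critical value, making rejection more likely when Ha is true.
Since power = 1 − β and β decreases, power increases.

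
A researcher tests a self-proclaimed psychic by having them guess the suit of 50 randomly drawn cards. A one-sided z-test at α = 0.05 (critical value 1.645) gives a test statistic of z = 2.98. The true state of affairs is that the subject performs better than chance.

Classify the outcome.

The conventional null hypothesis is that the subject is guessing at random (p = 1/4).
Since z = 2.98 > z* = 1.645, H₀ is rejected.
H₀ is false (actually the subject performs better than chance).
The decision matches the true state — no error.

Neither — the decision is correct.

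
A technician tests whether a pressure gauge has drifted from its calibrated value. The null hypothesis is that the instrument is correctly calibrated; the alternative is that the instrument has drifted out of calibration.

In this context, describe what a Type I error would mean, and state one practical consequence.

A Type I error is rejecting H₀ when H₀ is true.
Here that means pulling the instrument for recalibration when actually the instrument is correctly calibrated.

A Type I error would mean concluding that the instrument has drifted out of calibration when in fact the instrument is correctly calibrated. Consequence: a properly working instrument is taken offline unnecessarily.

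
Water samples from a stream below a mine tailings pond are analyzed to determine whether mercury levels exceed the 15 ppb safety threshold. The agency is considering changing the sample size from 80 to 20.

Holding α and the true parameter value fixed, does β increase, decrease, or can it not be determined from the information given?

It increases.

With less data the test statistic is noisier; under Ha, more outcomes land inside the acceptance region.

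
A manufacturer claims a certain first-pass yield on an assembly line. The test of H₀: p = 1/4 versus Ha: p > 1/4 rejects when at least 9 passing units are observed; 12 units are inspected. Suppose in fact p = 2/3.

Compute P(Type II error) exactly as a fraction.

107515/177147

Under the alternative p = 2/3, K ~ Binomial(12, 2/3); β is the probability the test does not reject, P(K < 9).
Adding the binomial probabilities P(K=0)+…+P(K=8) at p = 2/3 gives 107515/177147.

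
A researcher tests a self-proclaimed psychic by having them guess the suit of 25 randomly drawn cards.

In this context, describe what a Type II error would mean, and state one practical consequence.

With the conventional null hypothesis that the subject is guessing at random (p = 1/4):
A Type II error is failing to reject H₀ when H₀ is false.
Here that means concluding there is no evidence of ability when actually the subject performs better than chance.

A Type II error would mean concluding that the subject is guessing at random (p = 1/4) (or at least failing to establish that the subject performs better than chance) when in fact the subject performs better than chance. Consequence: genuine ability (if it existed) would go unrecognized.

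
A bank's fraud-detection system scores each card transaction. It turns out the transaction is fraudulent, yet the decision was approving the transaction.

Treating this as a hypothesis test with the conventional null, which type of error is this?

Type II error

The null hypothesis here is that the transaction is legitimate.
'Approving the transaction' corresponds to failing to reject H₀.
H₀ was not rejected but H₀ is false — a Type II error (false negative).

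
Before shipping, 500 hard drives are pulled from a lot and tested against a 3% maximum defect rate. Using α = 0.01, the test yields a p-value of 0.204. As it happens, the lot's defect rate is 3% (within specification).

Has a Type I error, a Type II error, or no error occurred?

The conventional null hypothesis is that the lot's defect rate is 3% (within specification).
Since p = 0.204 ≥ α = 0.01, H₀ is not rejected.
H₀ is true (actually the lot's defect rate is 3% (within specification)).
The decision matches the true state — no error.

Neither — the decision is correct.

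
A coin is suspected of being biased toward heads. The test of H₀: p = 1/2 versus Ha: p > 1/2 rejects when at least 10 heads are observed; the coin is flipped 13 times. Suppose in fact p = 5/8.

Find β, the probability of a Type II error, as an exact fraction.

Under the alternative p = 5/8, Y ~ Binomial(13, 5/8); β is the probability the test does not reject, P(Y < 10).
Adding the binomial probabilities P(Y=0)+…+P(Y=9) at p = 5/8 gives 107331531597/137438953472.

107331531597/137438953472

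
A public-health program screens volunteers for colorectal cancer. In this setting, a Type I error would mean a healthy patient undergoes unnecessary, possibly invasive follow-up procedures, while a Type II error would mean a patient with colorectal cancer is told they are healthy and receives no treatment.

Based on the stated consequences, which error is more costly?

The Type II consequence (a patient with colorectal cancer is told they are healthy and receives no treatment) is more severe than the Type I consequence (a healthy patient undergoes unnecessary, possibly invasive follow-up procedures).

Type II error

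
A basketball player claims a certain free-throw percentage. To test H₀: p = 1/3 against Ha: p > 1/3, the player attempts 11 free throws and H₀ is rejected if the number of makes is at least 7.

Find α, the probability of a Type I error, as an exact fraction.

2281/59049

Under H₀, X ~ Binomial(11, 1/3), and α = P(X ≥ 7).
Adding the binomial terms for j = 7 through 11 with p = 1/3 yields 2281/59049.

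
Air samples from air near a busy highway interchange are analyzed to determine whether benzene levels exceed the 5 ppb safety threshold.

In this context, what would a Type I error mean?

A Type I error would mean concluding that the benzene concentration exceeds 5 ppb when in fact the benzene concentration is at or below 5 ppb (safe).

With the conventional null hypothesis that the benzene concentration is at or below 5 ppb (safe):
A Type I error is rejecting H₀ when H₀ is true.
Here that means declaring the site contaminated and ordering remediation when actually the benzene concentration is at or below 5 ppb (safe).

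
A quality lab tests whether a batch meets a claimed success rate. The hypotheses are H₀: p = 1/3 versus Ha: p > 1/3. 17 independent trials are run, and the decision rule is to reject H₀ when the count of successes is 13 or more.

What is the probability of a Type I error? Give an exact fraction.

44099/129140163

α = P(reject H₀ | H₀ true) = P(S ≥ 13 | p = 1/3), with S ~ Binomial(17, 1/3).
P(S ≥ 13) = Σ_{j=13}^{17} C(17,j)·(1/3)^j·(2/3)^{17-j} = 44099/129140163.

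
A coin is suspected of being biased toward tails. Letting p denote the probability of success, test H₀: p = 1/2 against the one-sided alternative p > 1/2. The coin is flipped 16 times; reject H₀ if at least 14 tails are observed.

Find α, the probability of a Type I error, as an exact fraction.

α = P(reject H₀ | H₀ true) = P(Y ≥ 14 | p = 1/2), with Y ~ Binomial(16, 1/2).
That's C(16,14) + C(16,15) + C(16,16) over 2^16, i.e. (120 + 16 + 1)/65536 = 137/65536.

137/65536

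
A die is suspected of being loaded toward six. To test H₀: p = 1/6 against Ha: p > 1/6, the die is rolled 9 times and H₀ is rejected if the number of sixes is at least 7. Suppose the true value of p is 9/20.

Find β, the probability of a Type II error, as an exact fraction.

Under the alternative p = 9/20, S ~ Binomial(9, 9/20); β is the probability the test does not reject, P(S < 7).
Equivalently, β = 1 − P(S ≥ 7) = 30407271323/32000000000.

30407271323/32000000000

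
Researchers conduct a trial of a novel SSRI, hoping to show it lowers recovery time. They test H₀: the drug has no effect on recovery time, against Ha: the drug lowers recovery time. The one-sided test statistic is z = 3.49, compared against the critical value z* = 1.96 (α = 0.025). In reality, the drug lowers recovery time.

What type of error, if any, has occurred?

No error (correct decision).

Since z = 3.49 > z* = 1.96, H₀ is rejected.
H₀ is false (actually the drug lowers recovery time).
The decision matches the true state — no error.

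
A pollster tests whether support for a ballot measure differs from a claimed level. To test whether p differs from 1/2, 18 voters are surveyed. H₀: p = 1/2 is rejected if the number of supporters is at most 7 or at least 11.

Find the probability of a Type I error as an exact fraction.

15751/32768

α = P(S ≤ 7 or S ≥ 11 | p = 1/2), S ~ Binomial(18, 1/2).
The two tails are symmetric, so α = 2·(1 + 18 + 153 + 816 + 3060 + 8568 + 18564 + 31824)/2^18 = 126008/262144 = 15751/32768.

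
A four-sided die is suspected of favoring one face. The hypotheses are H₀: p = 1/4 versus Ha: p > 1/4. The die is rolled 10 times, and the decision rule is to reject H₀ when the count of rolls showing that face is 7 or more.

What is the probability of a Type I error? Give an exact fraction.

Under H₀, K ~ Binomial(10, 1/4), and α = P(K ≥ 7).
Adding the binomial terms for j = 7 through 10 with p = 1/4 yields 919/262144.

919/262144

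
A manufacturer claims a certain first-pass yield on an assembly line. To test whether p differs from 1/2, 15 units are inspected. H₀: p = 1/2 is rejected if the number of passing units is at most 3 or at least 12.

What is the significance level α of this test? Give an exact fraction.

9/256

The significance level is the null-hypothesis probability of the rejection region {≤3} ∪ {≥12}.
Each tail has probability (1 + 15 + 105 + 455)/32768; doubling gives α = 1152/32768 = 9/256.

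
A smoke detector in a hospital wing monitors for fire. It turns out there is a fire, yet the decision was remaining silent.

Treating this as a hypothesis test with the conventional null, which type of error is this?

The null hypothesis here is that there is no fire.
'Remaining silent' corresponds to failing to reject H₀.
H₀ was not rejected but H₀ is false — a Type II error (false negative).

Type II error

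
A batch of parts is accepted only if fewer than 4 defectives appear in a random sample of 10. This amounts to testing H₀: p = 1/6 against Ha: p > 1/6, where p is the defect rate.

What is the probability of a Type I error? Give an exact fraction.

29279/419904

The significance level is the probability, assuming p = 1/6, of seeing 4 or more defectives in 10 draws.
Computing the lower-tail complement: 1 − 390625/419904 = 29279/419904.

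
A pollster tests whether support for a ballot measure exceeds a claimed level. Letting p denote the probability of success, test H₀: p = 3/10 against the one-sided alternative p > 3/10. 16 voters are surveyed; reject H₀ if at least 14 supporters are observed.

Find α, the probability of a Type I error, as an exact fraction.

1190959281/400000000000000

α = P(reject H₀ | H₀ true) = P(S ≥ 14 | p = 3/10), with S ~ Binomial(16, 3/10).
Adding the binomial terms for j = 14 through 16 with p = 3/10 yields 1190959281/400000000000000.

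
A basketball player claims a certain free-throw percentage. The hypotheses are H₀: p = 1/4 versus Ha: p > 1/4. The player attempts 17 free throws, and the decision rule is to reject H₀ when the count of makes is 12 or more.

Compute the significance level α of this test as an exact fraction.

429025/4294967296

The Type I error probability is α = P(K ≥ 12) computed under H₀, where K ~ Binomial(17, 1/4).
Adding the binomial terms for j = 12 through 17 with p = 1/4 yields 429025/4294967296.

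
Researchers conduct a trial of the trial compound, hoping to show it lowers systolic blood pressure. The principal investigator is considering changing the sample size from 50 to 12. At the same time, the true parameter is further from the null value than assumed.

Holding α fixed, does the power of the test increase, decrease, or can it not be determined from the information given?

Cannot be determined from the information given.

The first change alone would make β increase; the second alone would make β decrease. Which effect dominates depends on the magnitudes, which are not given.
Since power = 1 − β, the effect on power is likewise indeterminate.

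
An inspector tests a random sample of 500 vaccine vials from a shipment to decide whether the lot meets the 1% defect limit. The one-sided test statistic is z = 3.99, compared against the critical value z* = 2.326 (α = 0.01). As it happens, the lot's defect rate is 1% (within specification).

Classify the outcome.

Type I error

The conventional null hypothesis is that the lot's defect rate is 1% (within specification).
Since z = 3.99 > z* = 2.326, H₀ is rejected.
H₀ is true (actually the lot's defect rate is 1% (within specification)).
Rejecting a true H₀ is a Type I error.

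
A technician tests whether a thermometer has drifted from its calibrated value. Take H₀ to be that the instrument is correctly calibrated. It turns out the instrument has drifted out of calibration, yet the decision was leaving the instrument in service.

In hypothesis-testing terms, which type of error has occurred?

Type II error

'Leaving the instrument in service' corresponds to failing to reject H₀.
H₀ was not rejected but H₀ is false — a Type II error (false negative).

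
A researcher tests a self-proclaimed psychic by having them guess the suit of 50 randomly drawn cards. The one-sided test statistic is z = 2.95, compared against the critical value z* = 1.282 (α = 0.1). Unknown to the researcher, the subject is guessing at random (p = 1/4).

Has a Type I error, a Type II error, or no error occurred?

Type I error

The conventional null hypothesis is that the subject is guessing at random (p = 1/4).
Since z = 2.95 > z* = 1.282, H₀ is rejected.
H₀ is true (actually the subject is guessing at random (p = 1/4)).
Rejecting a true H₀ is a Type I error.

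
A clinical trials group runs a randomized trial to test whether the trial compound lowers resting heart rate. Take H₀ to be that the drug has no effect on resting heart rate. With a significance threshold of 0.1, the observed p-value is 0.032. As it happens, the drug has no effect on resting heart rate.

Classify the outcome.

Type I error

Since p = 0.032 < α = 0.1, H₀ is rejected.
H₀ is true (actually the drug has no effect on resting heart rate).
Rejecting a true H₀ is a Type I error.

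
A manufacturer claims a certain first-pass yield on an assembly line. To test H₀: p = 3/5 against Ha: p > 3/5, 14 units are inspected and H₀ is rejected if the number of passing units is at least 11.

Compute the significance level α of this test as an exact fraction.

α = P(reject H₀ | H₀ true) = P(Y ≥ 11 | p = 3/5), with Y ~ Binomial(14, 3/5).
Adding the binomial terms for j = 11 through 14 with p = 3/5 yields 758720601/6103515625.

758720601/6103515625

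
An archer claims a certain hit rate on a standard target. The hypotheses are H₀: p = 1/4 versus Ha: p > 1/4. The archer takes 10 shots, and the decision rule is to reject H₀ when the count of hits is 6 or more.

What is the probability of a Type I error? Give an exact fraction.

The Type I error probability is α = P(S ≥ 6) computed under H₀, where S ~ Binomial(10, 1/4).
Adding the binomial terms for j = 6 through 10 with p = 1/4 yields 10343/524288.

10343/524288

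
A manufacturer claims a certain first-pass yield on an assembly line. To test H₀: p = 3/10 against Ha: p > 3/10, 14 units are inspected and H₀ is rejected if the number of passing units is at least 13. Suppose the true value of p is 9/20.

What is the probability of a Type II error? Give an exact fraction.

1637985675869982373/1638400000000000000

Under the alternative p = 9/20, X ~ Binomial(14, 9/20); β is the probability the test does not reject, P(X < 13).
Adding the binomial probabilities P(X=0)+…+P(X=12) at p = 9/20 gives 1637985675869982373/1638400000000000000.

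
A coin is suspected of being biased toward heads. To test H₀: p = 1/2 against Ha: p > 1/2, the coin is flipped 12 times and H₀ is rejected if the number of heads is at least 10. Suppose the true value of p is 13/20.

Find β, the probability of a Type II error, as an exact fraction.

Under the alternative p = 13/20, X ~ Binomial(12, 13/20); β is the probability the test does not reject, P(X < 10).
Adding the binomial probabilities P(X=0)+…+P(X=9) at p = 13/20 gives 695265215827749/819200000000000.

695265215827749/819200000000000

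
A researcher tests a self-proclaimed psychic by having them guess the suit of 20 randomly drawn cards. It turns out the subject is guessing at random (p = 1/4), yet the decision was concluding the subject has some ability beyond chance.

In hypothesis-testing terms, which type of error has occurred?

The null hypothesis here is that the subject is guessing at random (p = 1/4).
'Concluding the subject has some ability beyond chance' corresponds to rejecting H₀.
H₀ was rejected but H₀ is true — a Type I error (false positive).

Type I error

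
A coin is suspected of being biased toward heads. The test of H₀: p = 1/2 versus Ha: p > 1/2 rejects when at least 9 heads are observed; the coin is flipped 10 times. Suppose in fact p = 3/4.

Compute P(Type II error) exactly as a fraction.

792697/1048576

β = P(fail to reject H₀ | Ha true) = P(X ≤ 8 | p = 3/4), X ~ Binomial(10, 3/4).
Summing C(10,j)·(3/4)^j·(1/4)^{10-j} for j = 0..8 gives 792697/1048576.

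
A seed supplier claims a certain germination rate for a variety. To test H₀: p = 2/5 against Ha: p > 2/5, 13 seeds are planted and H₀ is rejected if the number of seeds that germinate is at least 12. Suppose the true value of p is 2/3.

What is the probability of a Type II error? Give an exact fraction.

510961/531441

Under the alternative p = 2/3, Y ~ Binomial(13, 2/3); β is the probability the test does not reject, P(Y < 12).
Adding the binomial probabilities P(Y=0)+…+P(Y=11) at p = 2/3 gives 510961/531441.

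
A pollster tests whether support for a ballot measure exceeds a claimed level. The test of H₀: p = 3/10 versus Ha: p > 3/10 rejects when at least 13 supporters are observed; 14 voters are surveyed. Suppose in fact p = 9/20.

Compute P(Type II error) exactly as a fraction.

1637985675869982373/1638400000000000000

Under the alternative p = 9/20, X ~ Binomial(14, 9/20); β is the probability the test does not reject, P(X < 13).
Summing C(14,j)·(9/20)^j·(11/20)^{14-j} for j = 0..12 gives 1637985675869982373/1638400000000000000.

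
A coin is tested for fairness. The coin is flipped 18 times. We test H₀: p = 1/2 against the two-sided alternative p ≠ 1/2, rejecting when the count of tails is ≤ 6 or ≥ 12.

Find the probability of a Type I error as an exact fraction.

7795/32768

α = P(Y ≤ 6 or Y ≥ 12 | p = 1/2), Y ~ Binomial(18, 1/2).
Each tail has probability (1 + 18 + 153 + 816 + 3060 + 8568 + 18564)/262144; doubling gives α = 62360/262144 = 7795/32768.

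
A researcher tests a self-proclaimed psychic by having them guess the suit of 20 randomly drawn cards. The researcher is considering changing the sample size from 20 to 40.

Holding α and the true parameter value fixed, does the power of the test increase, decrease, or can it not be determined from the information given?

More data shrinks sampling variability; the test statistic under Ha concentrates further from the null value, making rejection more likely.
Since power = 1 − β and β decreases, power increases.

It increases.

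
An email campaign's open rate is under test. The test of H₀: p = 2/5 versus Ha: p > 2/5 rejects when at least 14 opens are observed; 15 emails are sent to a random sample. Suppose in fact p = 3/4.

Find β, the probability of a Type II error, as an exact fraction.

Under the alternative p = 3/4, S ~ Binomial(15, 3/4); β is the probability the test does not reject, P(S < 14).
Equivalently, β = 1 − P(S ≥ 14) = 493824191/536870912.

493824191/536870912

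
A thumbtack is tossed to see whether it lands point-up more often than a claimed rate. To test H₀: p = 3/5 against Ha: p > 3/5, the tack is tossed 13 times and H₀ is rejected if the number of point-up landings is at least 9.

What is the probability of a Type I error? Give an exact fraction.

86191857/244140625

The Type I error probability is α = P(Y ≥ 9) computed under H₀, where Y ~ Binomial(13, 3/5).
Summing C(13,j)(3/5)^j(2/5)^{13−j} for j = 9,…,13 gives 86191857/244140625.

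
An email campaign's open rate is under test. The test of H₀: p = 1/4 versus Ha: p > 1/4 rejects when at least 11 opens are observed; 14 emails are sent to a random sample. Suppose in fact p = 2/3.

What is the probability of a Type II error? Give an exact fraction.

3533689/4782969

A Type II error is failing to reject when Ha holds: with p = 2/3, β = P(Y ≤ 10).
Summing C(14,j)·(2/3)^j·(1/3)^{14-j} for j = 0..10 gives 3533689/4782969.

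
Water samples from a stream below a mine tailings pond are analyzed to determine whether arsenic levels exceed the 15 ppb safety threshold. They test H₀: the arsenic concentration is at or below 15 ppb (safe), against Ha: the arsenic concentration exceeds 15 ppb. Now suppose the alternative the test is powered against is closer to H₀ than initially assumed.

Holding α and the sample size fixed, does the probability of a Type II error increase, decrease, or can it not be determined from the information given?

It increases.

When the true parameter is near the null value, the test has a harder time distinguishing Ha from H₀.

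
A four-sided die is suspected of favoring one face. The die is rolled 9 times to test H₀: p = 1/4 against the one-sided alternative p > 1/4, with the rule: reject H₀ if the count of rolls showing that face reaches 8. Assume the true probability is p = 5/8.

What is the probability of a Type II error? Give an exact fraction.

3803679/4194304

A Type II error is failing to reject when Ha holds: with p = 5/8, β = P(Y ≤ 7).
Summing C(9,j)·(5/8)^j·(3/8)^{9-j} for j = 0..7 gives 3803679/4194304.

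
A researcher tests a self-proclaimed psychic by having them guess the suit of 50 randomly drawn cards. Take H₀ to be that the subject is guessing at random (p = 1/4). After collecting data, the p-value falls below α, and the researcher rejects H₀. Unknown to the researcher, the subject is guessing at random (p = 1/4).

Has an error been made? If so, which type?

Type I error

H₀ was rejected, but H₀ is actually true.
Rejecting a true null hypothesis is a Type I error (false positive).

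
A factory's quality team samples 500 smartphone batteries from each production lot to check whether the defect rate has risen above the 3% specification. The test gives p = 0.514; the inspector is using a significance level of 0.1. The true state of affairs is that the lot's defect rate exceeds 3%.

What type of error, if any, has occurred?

Type II error

The conventional null hypothesis is that the lot's defect rate is 3% (within specification).
Since p = 0.514 ≥ α = 0.1, H₀ is not rejected.
H₀ is false (actually the lot's defect rate exceeds 3%).
Failing to reject a false H₀ is a Type II error.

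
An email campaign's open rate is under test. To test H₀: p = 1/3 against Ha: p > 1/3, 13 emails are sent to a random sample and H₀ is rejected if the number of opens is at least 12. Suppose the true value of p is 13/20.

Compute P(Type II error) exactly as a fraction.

9937124893407747/10240000000000000

Under the alternative p = 13/20, K ~ Binomial(13, 13/20); β is the probability the test does not reject, P(K < 12).
Summing C(13,j)·(13/20)^j·(7/20)^{13-j} for j = 0..11 gives 9937124893407747/10240000000000000.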